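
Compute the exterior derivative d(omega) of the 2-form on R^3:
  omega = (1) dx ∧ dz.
d(omega) = 0

For a 2-form omega = sum_{i<j} g_{ij} dx_i ∧ dx_j, the exterior derivative is
  d(omega) = sum_{i<j} d(g_{ij}) ∧ dx_i ∧ dx_j = sum_{i<j, k} (∂g_{ij}/∂x_k) dx_k ∧ dx_i ∧ dx_j.
Expand each term, using dx_k ∧ dx_i ∧ dx_j = sgn(permutation) dx_{(a)} ∧ dx_{(b)} ∧ dx_{(c)} with (a < b < c) sorted:

Collecting like 3-forms: d(omega) = 0.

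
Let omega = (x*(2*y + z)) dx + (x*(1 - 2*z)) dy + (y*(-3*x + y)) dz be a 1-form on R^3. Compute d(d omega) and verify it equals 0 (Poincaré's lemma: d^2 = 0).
d(d omega) = 0

Step 1: d omega = sum_{i<j} (∂f_j/∂x_i - ∂f_i/∂x_j) dx_i ∧ dx_j:
  coeff of dx ∧ dy: -2*x - 2*z + 1
  coeff of dx ∧ dz: -x - 3*y
  coeff of dy ∧ dz: -x + 2*y
Step 2: Apply d again to each 2-form coefficient. The only possible 3-form in R^3 is dx ∧ dy ∧ dz, with coefficient
  ∂(coeff of dy∧dz)/∂x - ∂(coeff of dx∧dz)/∂y + ∂(coeff of dx∧dy)/∂z
  = ∂/∂x (-x + 2*y) - ∂/∂y (-x - 3*y) + ∂/∂z (-2*x - 2*z + 1).
Each of these terms simplifies to sums of mixed partials that cancel in pairs. The result is 0 (by equality of mixed partials for smooth functions — Schwarz / Clairaut).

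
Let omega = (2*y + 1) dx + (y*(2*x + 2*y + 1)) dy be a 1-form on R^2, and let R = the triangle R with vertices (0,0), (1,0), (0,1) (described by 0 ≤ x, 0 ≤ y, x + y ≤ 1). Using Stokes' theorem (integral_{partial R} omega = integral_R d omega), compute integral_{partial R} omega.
integral_(partial R) omega = -2/3

Stokes: integral_partial_R omega = integral_R d omega with d omega = (∂Q/∂x - ∂P/∂y) dx ∧ dy.
  ∂Q/∂x = 2*y
  ∂P/∂y = 2
  integrand = ∂Q/∂x - ∂P/∂y = 2*y - 2.
Integrating over R: integral_0^1 integral_0^{1-x} (2*y - 2) dy dx = -2/3.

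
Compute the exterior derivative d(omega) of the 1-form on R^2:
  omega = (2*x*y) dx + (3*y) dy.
d(omega) = (-2*x) dx ∧ dy

For a 1-form omega = sum_i f_i dx_i, the exterior derivative is
  d(omega) = sum_{i < j} (∂f_j/∂x_i - ∂f_i/∂x_j) dx_i ∧ dx_j.
  coefficient of dx ∧ dy: ∂f_2/∂x - ∂f_1/∂y = ∂(3*y)/∂x - ∂(2*x*y)/∂y = -2*x
Assembling: d(omega) = (-2*x) dx ∧ dy.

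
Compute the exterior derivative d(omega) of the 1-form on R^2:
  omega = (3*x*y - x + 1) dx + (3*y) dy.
d(omega) = (-3*x) dx ∧ dy

For a 1-form omega = sum_i f_i dx_i, the exterior derivative is
  d(omega) = sum_{i < j} (∂f_j/∂x_i - ∂f_i/∂x_j) dx_i ∧ dx_j.
  coefficient of dx ∧ dy: ∂f_2/∂x - ∂f_1/∂y = ∂(3*y)/∂x - ∂(3*x*y - x + 1)/∂y = -3*x
Assembling: d(omega) = (-3*x) dx ∧ dy.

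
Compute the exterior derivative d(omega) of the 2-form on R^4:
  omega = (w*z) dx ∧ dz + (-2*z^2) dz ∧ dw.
d(omega) = (z) dx ∧ dz ∧ dw

For a 2-form omega = sum_{i<j} g_{ij} dx_i ∧ dx_j, the exterior derivative is
  d(omega) = sum_{i<j} d(g_{ij}) ∧ dx_i ∧ dx_j = sum_{i<j, k} (∂g_{ij}/∂x_k) dx_k ∧ dx_i ∧ dx_j.
Expand each term, using dx_k ∧ dx_i ∧ dx_j = sgn(permutation) dx_{(a)} ∧ dx_{(b)} ∧ dx_{(c)} with (a < b < c) sorted:
  d(w*z) includes (∂/∂w)(w*z) dw = (z) dw, which multiplied by dx ∧ dz gives (z) dx ∧ dz ∧ dw
Collecting like 3-forms: d(omega) = (z) dx ∧ dz ∧ dw.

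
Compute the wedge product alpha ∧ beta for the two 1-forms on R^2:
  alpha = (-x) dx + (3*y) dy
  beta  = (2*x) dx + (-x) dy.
alpha ∧ beta = (x*(x - 6*y)) dx ∧ dy

Distribute the wedge, using dx_i ∧ dx_j = -dx_j ∧ dx_i and dx_i ∧ dx_i = 0. For each pair (i, j) with i < j, the coefficient of dx_i ∧ dx_j in alpha ∧ beta is (alpha_i * beta_j - alpha_j * beta_i). Collecting: alpha ∧ beta = (x*(x - 6*y)) dx ∧ dy.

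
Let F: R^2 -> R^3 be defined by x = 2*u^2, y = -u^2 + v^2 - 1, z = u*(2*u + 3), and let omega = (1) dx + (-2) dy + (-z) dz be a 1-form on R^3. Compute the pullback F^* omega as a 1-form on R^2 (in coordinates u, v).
F^* omega = (u*(-8*u^2 - 18*u - 1)) du + (-4*v) dv

Using F^*(f dg) = (f ∘ F) d(g ∘ F), substitute each coordinate x_i by F_i(u, v) in f_i, and replace dx_i by d F_i = (∂F_i/∂u) du + (∂F_i/∂v) dv.
  For the x component: f_1(F) = 1; d F_1 = (4*u) du + (0) dv
  For the y component: f_2(F) = -2; d F_2 = (-2*u) du + (2*v) dv
  For the z component: f_3(F) = u*(-2*u - 3); d F_3 = (4*u + 3) du + (0) dv
Combining and collecting du, dv coefficients:
  coeff of du: u*(-8*u^2 - 18*u - 1)
  coeff of dv: -4*v
F^* omega = (u*(-8*u^2 - 18*u - 1)) du + (-4*v) dv.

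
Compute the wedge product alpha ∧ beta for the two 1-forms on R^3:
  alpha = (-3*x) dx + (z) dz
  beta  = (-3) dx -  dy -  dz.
alpha ∧ beta = (3*x) dx ∧ dy + (3*x + 3*z) dx ∧ dz + (z) dy ∧ dz

Distribute the wedge, using dx_i ∧ dx_j = -dx_j ∧ dx_i and dx_i ∧ dx_i = 0. For each pair (i, j) with i < j, the coefficient of dx_i ∧ dx_j in alpha ∧ beta is (alpha_i * beta_j - alpha_j * beta_i). Collecting: alpha ∧ beta = (3*x) dx ∧ dy + (3*x + 3*z) dx ∧ dz + (z) dy ∧ dz.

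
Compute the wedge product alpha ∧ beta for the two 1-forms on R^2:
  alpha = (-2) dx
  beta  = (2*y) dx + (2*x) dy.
alpha ∧ beta = (-4*x) dx ∧ dy

Distribute the wedge, using dx_i ∧ dx_j = -dx_j ∧ dx_i and dx_i ∧ dx_i = 0. For each pair (i, j) with i < j, the coefficient of dx_i ∧ dx_j in alpha ∧ beta is (alpha_i * beta_j - alpha_j * beta_i). Collecting: alpha ∧ beta = (-4*x) dx ∧ dy.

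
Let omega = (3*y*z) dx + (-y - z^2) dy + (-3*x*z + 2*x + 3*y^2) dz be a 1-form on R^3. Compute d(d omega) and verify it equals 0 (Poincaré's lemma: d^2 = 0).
d(d omega) = 0

Step 1: d omega = sum_{i<j} (∂f_j/∂x_i - ∂f_i/∂x_j) dx_i ∧ dx_j:
  coeff of dx ∧ dy: -3*z
  coeff of dx ∧ dz: -3*y - 3*z + 2
  coeff of dy ∧ dz: 6*y + 2*z
Step 2: Apply d again to each 2-form coefficient. The only possible 3-form in R^3 is dx ∧ dy ∧ dz, with coefficient
  ∂(coeff of dy∧dz)/∂x - ∂(coeff of dx∧dz)/∂y + ∂(coeff of dx∧dy)/∂z
  = ∂/∂x (6*y + 2*z) - ∂/∂y (-3*y - 3*z + 2) + ∂/∂z (-3*z).
Each of these terms simplifies to sums of mixed partials that cancel in pairs. The result is 0 (by equality of mixed partials for smooth functions — Schwarz / Clairaut).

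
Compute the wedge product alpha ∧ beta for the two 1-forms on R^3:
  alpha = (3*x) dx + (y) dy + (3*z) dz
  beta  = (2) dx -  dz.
alpha ∧ beta = (-3*x - 6*z) dx ∧ dz + (-2*y) dx ∧ dy + (-y) dy ∧ dz

Distribute the wedge, using dx_i ∧ dx_j = -dx_j ∧ dx_i and dx_i ∧ dx_i = 0. For each pair (i, j) with i < j, the coefficient of dx_i ∧ dx_j in alpha ∧ beta is (alpha_i * beta_j - alpha_j * beta_i). Collecting: alpha ∧ beta = (-3*x - 6*z) dx ∧ dz + (-2*y) dx ∧ dy + (-y) dy ∧ dz.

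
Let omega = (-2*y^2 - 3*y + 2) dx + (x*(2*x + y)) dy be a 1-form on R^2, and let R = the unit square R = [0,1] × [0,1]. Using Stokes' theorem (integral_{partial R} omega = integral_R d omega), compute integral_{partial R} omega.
integral_(partial R) omega = 15/2

Stokes: integral_partial_R omega = integral_R d omega with d omega = (∂Q/∂x - ∂P/∂y) dx ∧ dy.
  ∂Q/∂x = 4*x + y
  ∂P/∂y = -4*y - 3
  integrand = ∂Q/∂x - ∂P/∂y = 4*x + 5*y + 3.
Integrating over R: integral_0^1 integral_0^1 (4*x + 5*y + 3) dx dy = 15/2.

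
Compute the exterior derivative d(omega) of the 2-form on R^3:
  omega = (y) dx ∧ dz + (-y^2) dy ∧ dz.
d(omega) = (-1) dx ∧ dy ∧ dz

For a 2-form omega = sum_{i<j} g_{ij} dx_i ∧ dx_j, the exterior derivative is
  d(omega) = sum_{i<j} d(g_{ij}) ∧ dx_i ∧ dx_j = sum_{i<j, k} (∂g_{ij}/∂x_k) dx_k ∧ dx_i ∧ dx_j.
Expand each term, using dx_k ∧ dx_i ∧ dx_j = sgn(permutation) dx_{(a)} ∧ dx_{(b)} ∧ dx_{(c)} with (a < b < c) sorted:
  d(y) includes (∂/∂y)(y) dy = (1) dy, which multiplied by dx ∧ dz gives (-1) dx ∧ dy ∧ dz
Collecting like 3-forms: d(omega) = (-1) dx ∧ dy ∧ dz.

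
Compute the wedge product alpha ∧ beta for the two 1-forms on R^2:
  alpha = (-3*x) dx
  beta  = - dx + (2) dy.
alpha ∧ beta = (-6*x) dx ∧ dy

Distribute the wedge, using dx_i ∧ dx_j = -dx_j ∧ dx_i and dx_i ∧ dx_i = 0. For each pair (i, j) with i < j, the coefficient of dx_i ∧ dx_j in alpha ∧ beta is (alpha_i * beta_j - alpha_j * beta_i). Collecting: alpha ∧ beta = (-6*x) dx ∧ dy.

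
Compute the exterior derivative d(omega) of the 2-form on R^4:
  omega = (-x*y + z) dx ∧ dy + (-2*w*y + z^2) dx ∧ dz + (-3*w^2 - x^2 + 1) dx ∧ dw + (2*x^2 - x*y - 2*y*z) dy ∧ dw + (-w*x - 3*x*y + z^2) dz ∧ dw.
d(omega) = (2*w + 1) dx ∧ dy ∧ dz + (-w - 5*y) dx ∧ dz ∧ dw + (4*x - y) dx ∧ dy ∧ dw + (-3*x + 2*y) dy ∧ dz ∧ dw

For a 2-form omega = sum_{i<j} g_{ij} dx_i ∧ dx_j, the exterior derivative is
  d(omega) = sum_{i<j} d(g_{ij}) ∧ dx_i ∧ dx_j = sum_{i<j, k} (∂g_{ij}/∂x_k) dx_k ∧ dx_i ∧ dx_j.
Expand each term, using dx_k ∧ dx_i ∧ dx_j = sgn(permutation) dx_{(a)} ∧ dx_{(b)} ∧ dx_{(c)} with (a < b < c) sorted:
  d(-x*y + z) includes (∂/∂z)(-x*y + z) dz = (1) dz, which multiplied by dx ∧ dy gives (1) dx ∧ dy ∧ dz
  d(-2*w*y + z^2) includes (∂/∂y)(-2*w*y + z^2) dy = (-2*w) dy, which multiplied by dx ∧ dz gives (2*w) dx ∧ dy ∧ dz
  d(-2*w*y + z^2) includes (∂/∂w)(-2*w*y + z^2) dw = (-2*y) dw, which multiplied by dx ∧ dz gives (-2*y) dx ∧ dz ∧ dw
  d(2*x^2 - x*y - 2*y*z) includes (∂/∂x)(2*x^2 - x*y - 2*y*z) dx = (4*x - y) dx, which multiplied by dy ∧ dw gives (4*x - y) dx ∧ dy ∧ dw
  d(2*x^2 - x*y - 2*y*z) includes (∂/∂z)(2*x^2 - x*y - 2*y*z) dz = (-2*y) dz, which multiplied by dy ∧ dw gives (2*y) dy ∧ dz ∧ dw
  d(-w*x - 3*x*y + z^2) includes (∂/∂x)(-w*x - 3*x*y + z^2) dx = (-w - 3*y) dx, which multiplied by dz ∧ dw gives (-w - 3*y) dx ∧ dz ∧ dw
  d(-w*x - 3*x*y + z^2) includes (∂/∂y)(-w*x - 3*x*y + z^2) dy = (-3*x) dy, which multiplied by dz ∧ dw gives (-3*x) dy ∧ dz ∧ dw
Collecting like 3-forms: d(omega) = (2*w + 1) dx ∧ dy ∧ dz + (-w - 5*y) dx ∧ dz ∧ dw + (4*x - y) dx ∧ dy ∧ dw + (-3*x + 2*y) dy ∧ dz ∧ dw.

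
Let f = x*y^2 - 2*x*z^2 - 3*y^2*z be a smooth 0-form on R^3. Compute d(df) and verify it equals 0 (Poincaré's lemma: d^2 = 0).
d(df) = 0

Step 1: df = sum_i (∂f/∂x_i) dx_i = (y^2 - 2*z^2) dx + (2*y*(x - 3*z)) dy + (-4*x*z - 3*y^2) dz.
Step 2: Apply d again. Using the 1-form formula, the coefficient of dx ∧ dy in d(df) is ∂^2 f/∂x ∂y - ∂^2 f/∂y ∂x = (2*y) - (2*y) = 0 (equality of mixed partials for smooth f).
Similarly for dx ∧ dz and dy ∧ dz — all coefficients vanish. So d(df) = 0.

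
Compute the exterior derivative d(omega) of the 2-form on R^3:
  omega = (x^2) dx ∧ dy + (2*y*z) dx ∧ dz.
d(omega) = (-2*z) dx ∧ dy ∧ dz

For a 2-form omega = sum_{i<j} g_{ij} dx_i ∧ dx_j, the exterior derivative is
  d(omega) = sum_{i<j} d(g_{ij}) ∧ dx_i ∧ dx_j = sum_{i<j, k} (∂g_{ij}/∂x_k) dx_k ∧ dx_i ∧ dx_j.
Expand each term, using dx_k ∧ dx_i ∧ dx_j = sgn(permutation) dx_{(a)} ∧ dx_{(b)} ∧ dx_{(c)} with (a < b < c) sorted:
  d(2*y*z) includes (∂/∂y)(2*y*z) dy = (2*z) dy, which multiplied by dx ∧ dz gives (-2*z) dx ∧ dy ∧ dz
Collecting like 3-forms: d(omega) = (-2*z) dx ∧ dy ∧ dz.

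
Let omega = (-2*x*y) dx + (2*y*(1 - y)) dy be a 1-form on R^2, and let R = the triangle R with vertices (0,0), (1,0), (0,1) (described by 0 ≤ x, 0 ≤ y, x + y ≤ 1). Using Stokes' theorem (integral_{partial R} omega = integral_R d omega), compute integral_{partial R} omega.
integral_(partial R) omega = 1/3

Stokes: integral_partial_R omega = integral_R d omega with d omega = (∂Q/∂x - ∂P/∂y) dx ∧ dy.
  ∂Q/∂x = 0
  ∂P/∂y = -2*x
  integrand = ∂Q/∂x - ∂P/∂y = 2*x.
Integrating over R: integral_0^1 integral_0^{1-x} (2*x) dy dx = 1/3.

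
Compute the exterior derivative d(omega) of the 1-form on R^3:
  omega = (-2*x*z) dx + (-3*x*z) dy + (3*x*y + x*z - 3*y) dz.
d(omega) = (-3*z) dx ∧ dy + (2*x + 3*y + z) dx ∧ dz + (6*x - 3) dy ∧ dz

For a 1-form omega = sum_i f_i dx_i, the exterior derivative is
  d(omega) = sum_{i < j} (∂f_j/∂x_i - ∂f_i/∂x_j) dx_i ∧ dx_j.
  coefficient of dx ∧ dy: ∂f_2/∂x - ∂f_1/∂y = ∂(-3*x*z)/∂x - ∂(-2*x*z)/∂y = -3*z
  coefficient of dx ∧ dz: ∂f_3/∂x - ∂f_1/∂z = ∂(3*x*y + x*z - 3*y)/∂x - ∂(-2*x*z)/∂z = 2*x + 3*y + z
  coefficient of dy ∧ dz: ∂f_3/∂y - ∂f_2/∂z = ∂(3*x*y + x*z - 3*y)/∂y - ∂(-3*x*z)/∂z = 6*x - 3
Assembling: d(omega) = (-3*z) dx ∧ dy + (2*x + 3*y + z) dx ∧ dz + (6*x - 3) dy ∧ dz.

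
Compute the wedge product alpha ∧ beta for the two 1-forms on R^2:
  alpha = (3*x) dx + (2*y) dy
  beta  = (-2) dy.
alpha ∧ beta = (-6*x) dx ∧ dy

Distribute the wedge, using dx_i ∧ dx_j = -dx_j ∧ dx_i and dx_i ∧ dx_i = 0. For each pair (i, j) with i < j, the coefficient of dx_i ∧ dx_j in alpha ∧ beta is (alpha_i * beta_j - alpha_j * beta_i). Collecting: alpha ∧ beta = (-6*x) dx ∧ dy.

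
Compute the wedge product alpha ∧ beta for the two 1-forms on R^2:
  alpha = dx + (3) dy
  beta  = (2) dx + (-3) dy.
alpha ∧ beta = (-9) dx ∧ dy

Distribute the wedge, using dx_i ∧ dx_j = -dx_j ∧ dx_i and dx_i ∧ dx_i = 0. For each pair (i, j) with i < j, the coefficient of dx_i ∧ dx_j in alpha ∧ beta is (alpha_i * beta_j - alpha_j * beta_i). Collecting: alpha ∧ beta = (-9) dx ∧ dy.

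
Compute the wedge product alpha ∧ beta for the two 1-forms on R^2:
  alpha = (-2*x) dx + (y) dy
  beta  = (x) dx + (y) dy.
alpha ∧ beta = (-3*x*y) dx ∧ dy

Distribute the wedge, using dx_i ∧ dx_j = -dx_j ∧ dx_i and dx_i ∧ dx_i = 0. For each pair (i, j) with i < j, the coefficient of dx_i ∧ dx_j in alpha ∧ beta is (alpha_i * beta_j - alpha_j * beta_i). Collecting: alpha ∧ beta = (-3*x*y) dx ∧ dy.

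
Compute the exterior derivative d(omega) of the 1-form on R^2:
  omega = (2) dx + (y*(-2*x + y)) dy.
d(omega) = (-2*y) dx ∧ dy

For a 1-form omega = sum_i f_i dx_i, the exterior derivative is
  d(omega) = sum_{i < j} (∂f_j/∂x_i - ∂f_i/∂x_j) dx_i ∧ dx_j.
  coefficient of dx ∧ dy: ∂f_2/∂x - ∂f_1/∂y = ∂(y*(-2*x + y))/∂x - ∂(2)/∂y = -2*y
Assembling: d(omega) = (-2*y) dx ∧ dy.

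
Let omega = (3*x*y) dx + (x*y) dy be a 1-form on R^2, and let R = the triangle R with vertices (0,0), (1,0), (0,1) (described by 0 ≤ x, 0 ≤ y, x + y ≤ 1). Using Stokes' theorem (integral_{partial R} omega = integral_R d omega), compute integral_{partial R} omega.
integral_(partial R) omega = -1/3

Stokes: integral_partial_R omega = integral_R d omega with d omega = (∂Q/∂x - ∂P/∂y) dx ∧ dy.
  ∂Q/∂x = y
  ∂P/∂y = 3*x
  integrand = ∂Q/∂x - ∂P/∂y = -3*x + y.
Integrating over R: integral_0^1 integral_0^{1-x} (-3*x + y) dy dx = -1/3.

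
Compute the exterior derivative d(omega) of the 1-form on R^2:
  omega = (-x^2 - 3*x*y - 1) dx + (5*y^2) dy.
d(omega) = (3*x) dx ∧ dy

For a 1-form omega = sum_i f_i dx_i, the exterior derivative is
  d(omega) = sum_{i < j} (∂f_j/∂x_i - ∂f_i/∂x_j) dx_i ∧ dx_j.
  coefficient of dx ∧ dy: ∂f_2/∂x - ∂f_1/∂y = ∂(5*y^2)/∂x - ∂(-x^2 - 3*x*y - 1)/∂y = 3*x
Assembling: d(omega) = (3*x) dx ∧ dy.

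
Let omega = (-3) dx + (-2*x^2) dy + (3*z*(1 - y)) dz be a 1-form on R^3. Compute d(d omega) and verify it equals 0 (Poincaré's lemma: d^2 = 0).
d(d omega) = 0

Step 1: d omega = sum_{i<j} (∂f_j/∂x_i - ∂f_i/∂x_j) dx_i ∧ dx_j:
  coeff of dx ∧ dy: -4*x
  coeff of dx ∧ dz: 0
  coeff of dy ∧ dz: -3*z
Step 2: Apply d again to each 2-form coefficient. The only possible 3-form in R^3 is dx ∧ dy ∧ dz, with coefficient
  ∂(coeff of dy∧dz)/∂x - ∂(coeff of dx∧dz)/∂y + ∂(coeff of dx∧dy)/∂z
  = ∂/∂x (-3*z) - ∂/∂y (0) + ∂/∂z (-4*x).
Each of these terms simplifies to sums of mixed partials that cancel in pairs. The result is 0 (by equality of mixed partials for smooth functions — Schwarz / Clairaut).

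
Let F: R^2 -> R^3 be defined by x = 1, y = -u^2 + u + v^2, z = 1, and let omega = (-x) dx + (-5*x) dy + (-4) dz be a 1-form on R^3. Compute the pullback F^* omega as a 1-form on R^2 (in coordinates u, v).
F^* omega = (10*u - 5) du + (-10*v) dv

Using F^*(f dg) = (f ∘ F) d(g ∘ F), substitute each coordinate x_i by F_i(u, v) in f_i, and replace dx_i by d F_i = (∂F_i/∂u) du + (∂F_i/∂v) dv.
  For the x component: f_1(F) = -1; d F_1 = (0) du + (0) dv
  For the y component: f_2(F) = -5; d F_2 = (1 - 2*u) du + (2*v) dv
  For the z component: f_3(F) = -4; d F_3 = (0) du + (0) dv
Combining and collecting du, dv coefficients:
  coeff of du: 10*u - 5
  coeff of dv: -10*v
F^* omega = (10*u - 5) du + (-10*v) dv.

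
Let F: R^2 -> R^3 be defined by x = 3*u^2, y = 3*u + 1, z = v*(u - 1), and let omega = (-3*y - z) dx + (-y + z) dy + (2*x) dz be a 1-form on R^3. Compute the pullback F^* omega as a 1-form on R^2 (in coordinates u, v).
F^* omega = (-54*u^2 + 9*u*v - 27*u - 3*v - 3) du + (6*u^2*(u - 1)) dv

Using F^*(f dg) = (f ∘ F) d(g ∘ F), substitute each coordinate x_i by F_i(u, v) in f_i, and replace dx_i by d F_i = (∂F_i/∂u) du + (∂F_i/∂v) dv.
  For the x component: f_1(F) = -u*v - 9*u + v - 3; d F_1 = (6*u) du + (0) dv
  For the y component: f_2(F) = u*v - 3*u - v - 1; d F_2 = (3) du + (0) dv
  For the z component: f_3(F) = 6*u^2; d F_3 = (v) du + (u - 1) dv
Combining and collecting du, dv coefficients:
  coeff of du: -54*u^2 + 9*u*v - 27*u - 3*v - 3
  coeff of dv: 6*u^2*(u - 1)
F^* omega = (-54*u^2 + 9*u*v - 27*u - 3*v - 3) du + (6*u^2*(u - 1)) dv.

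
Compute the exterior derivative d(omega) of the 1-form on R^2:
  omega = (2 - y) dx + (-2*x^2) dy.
d(omega) = (1 - 4*x) dx ∧ dy

For a 1-form omega = sum_i f_i dx_i, the exterior derivative is
  d(omega) = sum_{i < j} (∂f_j/∂x_i - ∂f_i/∂x_j) dx_i ∧ dx_j.
  coefficient of dx ∧ dy: ∂f_2/∂x - ∂f_1/∂y = ∂(-2*x^2)/∂x - ∂(2 - y)/∂y = 1 - 4*x
Assembling: d(omega) = (1 - 4*x) dx ∧ dy.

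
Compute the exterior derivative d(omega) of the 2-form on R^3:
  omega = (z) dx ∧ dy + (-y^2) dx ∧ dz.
d(omega) = (2*y + 1) dx ∧ dy ∧ dz

For a 2-form omega = sum_{i<j} g_{ij} dx_i ∧ dx_j, the exterior derivative is
  d(omega) = sum_{i<j} d(g_{ij}) ∧ dx_i ∧ dx_j = sum_{i<j, k} (∂g_{ij}/∂x_k) dx_k ∧ dx_i ∧ dx_j.
Expand each term, using dx_k ∧ dx_i ∧ dx_j = sgn(permutation) dx_{(a)} ∧ dx_{(b)} ∧ dx_{(c)} with (a < b < c) sorted:
  d(z) includes (∂/∂z)(z) dz = (1) dz, which multiplied by dx ∧ dy gives (1) dx ∧ dy ∧ dz
  d(-y^2) includes (∂/∂y)(-y^2) dy = (-2*y) dy, which multiplied by dx ∧ dz gives (2*y) dx ∧ dy ∧ dz
Collecting like 3-forms: d(omega) = (2*y + 1) dx ∧ dy ∧ dz.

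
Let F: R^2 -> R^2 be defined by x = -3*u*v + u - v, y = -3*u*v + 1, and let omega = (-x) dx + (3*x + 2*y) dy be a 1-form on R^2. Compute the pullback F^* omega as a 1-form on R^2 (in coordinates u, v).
F^* omega = (36*u*v^2 - 3*u*v - u + 6*v^2 - 5*v) du + (36*u^2*v - 6*u^2 + 3*u*v - 5*u - v) dv

Using F^*(f dg) = (f ∘ F) d(g ∘ F), substitute each coordinate x_i by F_i(u, v) in f_i, and replace dx_i by d F_i = (∂F_i/∂u) du + (∂F_i/∂v) dv.
  For the x component: f_1(F) = 3*u*v - u + v; d F_1 = (1 - 3*v) du + (-3*u - 1) dv
  For the y component: f_2(F) = -15*u*v + 3*u - 3*v + 2; d F_2 = (-3*v) du + (-3*u) dv
Combining and collecting du, dv coefficients:
  coeff of du: 36*u*v^2 - 3*u*v - u + 6*v^2 - 5*v
  coeff of dv: 36*u^2*v - 6*u^2 + 3*u*v - 5*u - v
F^* omega = (36*u*v^2 - 3*u*v - u + 6*v^2 - 5*v) du + (36*u^2*v - 6*u^2 + 3*u*v - 5*u - v) dv.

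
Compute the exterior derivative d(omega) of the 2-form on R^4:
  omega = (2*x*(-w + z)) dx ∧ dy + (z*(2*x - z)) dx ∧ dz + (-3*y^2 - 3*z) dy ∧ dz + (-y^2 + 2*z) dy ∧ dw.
d(omega) = (2*x) dx ∧ dy ∧ dz + (-2*x) dx ∧ dy ∧ dw + (-2) dy ∧ dz ∧ dw

For a 2-form omega = sum_{i<j} g_{ij} dx_i ∧ dx_j, the exterior derivative is
  d(omega) = sum_{i<j} d(g_{ij}) ∧ dx_i ∧ dx_j = sum_{i<j, k} (∂g_{ij}/∂x_k) dx_k ∧ dx_i ∧ dx_j.
Expand each term, using dx_k ∧ dx_i ∧ dx_j = sgn(permutation) dx_{(a)} ∧ dx_{(b)} ∧ dx_{(c)} with (a < b < c) sorted:
  d(2*x*(-w + z)) includes (∂/∂z)(2*x*(-w + z)) dz = (2*x) dz, which multiplied by dx ∧ dy gives (2*x) dx ∧ dy ∧ dz
  d(2*x*(-w + z)) includes (∂/∂w)(2*x*(-w + z)) dw = (-2*x) dw, which multiplied by dx ∧ dy gives (-2*x) dx ∧ dy ∧ dw
  d(-y^2 + 2*z) includes (∂/∂z)(-y^2 + 2*z) dz = (2) dz, which multiplied by dy ∧ dw gives (-2) dy ∧ dz ∧ dw
Collecting like 3-forms: d(omega) = (2*x) dx ∧ dy ∧ dz + (-2*x) dx ∧ dy ∧ dw + (-2) dy ∧ dz ∧ dw.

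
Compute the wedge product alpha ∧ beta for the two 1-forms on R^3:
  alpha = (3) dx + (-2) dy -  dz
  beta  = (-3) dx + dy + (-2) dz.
alpha ∧ beta = (-3) dx ∧ dy + (-9) dx ∧ dz + (5) dy ∧ dz

Distribute the wedge, using dx_i ∧ dx_j = -dx_j ∧ dx_i and dx_i ∧ dx_i = 0. For each pair (i, j) with i < j, the coefficient of dx_i ∧ dx_j in alpha ∧ beta is (alpha_i * beta_j - alpha_j * beta_i). Collecting: alpha ∧ beta = (-3) dx ∧ dy + (-9) dx ∧ dz + (5) dy ∧ dz.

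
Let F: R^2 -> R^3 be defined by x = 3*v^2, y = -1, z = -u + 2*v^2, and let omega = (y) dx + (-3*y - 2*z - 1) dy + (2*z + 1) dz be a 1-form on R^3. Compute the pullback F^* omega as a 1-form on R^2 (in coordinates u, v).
F^* omega = (2*u - 4*v^2 - 1) du + (2*v*(-4*u + 8*v^2 - 1)) dv

Using F^*(f dg) = (f ∘ F) d(g ∘ F), substitute each coordinate x_i by F_i(u, v) in f_i, and replace dx_i by d F_i = (∂F_i/∂u) du + (∂F_i/∂v) dv.
  For the x component: f_1(F) = -1; d F_1 = (0) du + (6*v) dv
  For the y component: f_2(F) = 2*u - 4*v^2 + 2; d F_2 = (0) du + (0) dv
  For the z component: f_3(F) = -2*u + 4*v^2 + 1; d F_3 = (-1) du + (4*v) dv
Combining and collecting du, dv coefficients:
  coeff of du: 2*u - 4*v^2 - 1
  coeff of dv: 2*v*(-4*u + 8*v^2 - 1)
F^* omega = (2*u - 4*v^2 - 1) du + (2*v*(-4*u + 8*v^2 - 1)) dv.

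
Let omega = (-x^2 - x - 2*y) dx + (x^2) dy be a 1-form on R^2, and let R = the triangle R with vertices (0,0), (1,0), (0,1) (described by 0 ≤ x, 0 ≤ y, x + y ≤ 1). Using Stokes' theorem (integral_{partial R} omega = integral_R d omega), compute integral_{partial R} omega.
integral_(partial R) omega = 4/3

Stokes: integral_partial_R omega = integral_R d omega with d omega = (∂Q/∂x - ∂P/∂y) dx ∧ dy.
  ∂Q/∂x = 2*x
  ∂P/∂y = -2
  integrand = ∂Q/∂x - ∂P/∂y = 2*x + 2.
Integrating over R: integral_0^1 integral_0^{1-x} (2*x + 2) dy dx = 4/3.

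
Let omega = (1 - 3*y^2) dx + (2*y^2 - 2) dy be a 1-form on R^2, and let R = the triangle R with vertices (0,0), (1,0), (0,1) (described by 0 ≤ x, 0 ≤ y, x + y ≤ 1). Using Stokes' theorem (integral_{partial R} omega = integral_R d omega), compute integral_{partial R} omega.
integral_(partial R) omega = 1

Stokes: integral_partial_R omega = integral_R d omega with d omega = (∂Q/∂x - ∂P/∂y) dx ∧ dy.
  ∂Q/∂x = 0
  ∂P/∂y = -6*y
  integrand = ∂Q/∂x - ∂P/∂y = 6*y.
Integrating over R: integral_0^1 integral_0^{1-x} (6*y) dy dx = 1.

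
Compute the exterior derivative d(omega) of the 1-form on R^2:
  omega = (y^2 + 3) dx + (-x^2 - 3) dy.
d(omega) = (-2*x - 2*y) dx ∧ dy

For a 1-form omega = sum_i f_i dx_i, the exterior derivative is
  d(omega) = sum_{i < j} (∂f_j/∂x_i - ∂f_i/∂x_j) dx_i ∧ dx_j.
  coefficient of dx ∧ dy: ∂f_2/∂x - ∂f_1/∂y = ∂(-x^2 - 3)/∂x - ∂(y^2 + 3)/∂y = -2*x - 2*y
Assembling: d(omega) = (-2*x - 2*y) dx ∧ dy.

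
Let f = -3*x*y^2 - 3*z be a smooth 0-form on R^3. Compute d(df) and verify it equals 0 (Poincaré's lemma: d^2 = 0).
d(df) = 0

Step 1: df = sum_i (∂f/∂x_i) dx_i = (-3*y^2) dx + (-6*x*y) dy + (-3) dz.
Step 2: Apply d again. Using the 1-form formula, the coefficient of dx ∧ dy in d(df) is ∂^2 f/∂x ∂y - ∂^2 f/∂y ∂x = (-6*y) - (-6*y) = 0 (equality of mixed partials for smooth f).
Similarly for dx ∧ dz and dy ∧ dz — all coefficients vanish. So d(df) = 0.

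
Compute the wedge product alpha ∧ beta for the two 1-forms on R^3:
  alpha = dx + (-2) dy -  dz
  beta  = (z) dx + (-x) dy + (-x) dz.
alpha ∧ beta = (-x + 2*z) dx ∧ dy + (-x + z) dx ∧ dz + (x) dy ∧ dz

Distribute the wedge, using dx_i ∧ dx_j = -dx_j ∧ dx_i and dx_i ∧ dx_i = 0. For each pair (i, j) with i < j, the coefficient of dx_i ∧ dx_j in alpha ∧ beta is (alpha_i * beta_j - alpha_j * beta_i). Collecting: alpha ∧ beta = (-x + 2*z) dx ∧ dy + (-x + z) dx ∧ dz + (x) dy ∧ dz.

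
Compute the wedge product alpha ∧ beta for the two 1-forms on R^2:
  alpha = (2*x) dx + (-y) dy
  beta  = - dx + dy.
alpha ∧ beta = (2*x - y) dx ∧ dy

Distribute the wedge, using dx_i ∧ dx_j = -dx_j ∧ dx_i and dx_i ∧ dx_i = 0. For each pair (i, j) with i < j, the coefficient of dx_i ∧ dx_j in alpha ∧ beta is (alpha_i * beta_j - alpha_j * beta_i). Collecting: alpha ∧ beta = (2*x - y) dx ∧ dy.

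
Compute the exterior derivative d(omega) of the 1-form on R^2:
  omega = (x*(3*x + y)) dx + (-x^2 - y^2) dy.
d(omega) = (-3*x) dx ∧ dy

For a 1-form omega = sum_i f_i dx_i, the exterior derivative is
  d(omega) = sum_{i < j} (∂f_j/∂x_i - ∂f_i/∂x_j) dx_i ∧ dx_j.
  coefficient of dx ∧ dy: ∂f_2/∂x - ∂f_1/∂y = ∂(-x^2 - y^2)/∂x - ∂(x*(3*x + y))/∂y = -3*x
Assembling: d(omega) = (-3*x) dx ∧ dy.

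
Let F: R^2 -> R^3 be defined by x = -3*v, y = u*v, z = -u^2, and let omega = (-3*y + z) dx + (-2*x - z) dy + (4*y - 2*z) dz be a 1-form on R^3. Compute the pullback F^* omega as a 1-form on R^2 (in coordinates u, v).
F^* omega = (-4*u^3 - 7*u^2*v + 6*v^2) du + (u*(u^2 + 3*u + 15*v)) dv

Using F^*(f dg) = (f ∘ F) d(g ∘ F), substitute each coordinate x_i by F_i(u, v) in f_i, and replace dx_i by d F_i = (∂F_i/∂u) du + (∂F_i/∂v) dv.
  For the x component: f_1(F) = u*(-u - 3*v); d F_1 = (0) du + (-3) dv
  For the y component: f_2(F) = u^2 + 6*v; d F_2 = (v) du + (u) dv
  For the z component: f_3(F) = 2*u*(u + 2*v); d F_3 = (-2*u) du + (0) dv
Combining and collecting du, dv coefficients:
  coeff of du: -4*u^3 - 7*u^2*v + 6*v^2
  coeff of dv: u*(u^2 + 3*u + 15*v)
F^* omega = (-4*u^3 - 7*u^2*v + 6*v^2) du + (u*(u^2 + 3*u + 15*v)) dv.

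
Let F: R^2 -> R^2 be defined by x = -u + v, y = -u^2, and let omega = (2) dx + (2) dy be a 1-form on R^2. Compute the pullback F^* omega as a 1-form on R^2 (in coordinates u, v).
F^* omega = (-4*u - 2) du + (2) dv

Using F^*(f dg) = (f ∘ F) d(g ∘ F), substitute each coordinate x_i by F_i(u, v) in f_i, and replace dx_i by d F_i = (∂F_i/∂u) du + (∂F_i/∂v) dv.
  For the x component: f_1(F) = 2; d F_1 = (-1) du + (1) dv
  For the y component: f_2(F) = 2; d F_2 = (-2*u) du + (0) dv
Combining and collecting du, dv coefficients:
  coeff of du: -4*u - 2
  coeff of dv: 2
F^* omega = (-4*u - 2) du + (2) dv.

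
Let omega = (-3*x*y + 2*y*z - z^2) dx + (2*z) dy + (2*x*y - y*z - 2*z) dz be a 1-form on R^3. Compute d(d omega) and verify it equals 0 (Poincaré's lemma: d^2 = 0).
d(d omega) = 0

Step 1: d omega = sum_{i<j} (∂f_j/∂x_i - ∂f_i/∂x_j) dx_i ∧ dx_j:
  coeff of dx ∧ dy: 3*x - 2*z
  coeff of dx ∧ dz: 2*z
  coeff of dy ∧ dz: 2*x - z - 2
Step 2: Apply d again to each 2-form coefficient. The only possible 3-form in R^3 is dx ∧ dy ∧ dz, with coefficient
  ∂(coeff of dy∧dz)/∂x - ∂(coeff of dx∧dz)/∂y + ∂(coeff of dx∧dy)/∂z
  = ∂/∂x (2*x - z - 2) - ∂/∂y (2*z) + ∂/∂z (3*x - 2*z).
Each of these terms simplifies to sums of mixed partials that cancel in pairs. The result is 0 (by equality of mixed partials for smooth functions — Schwarz / Clairaut).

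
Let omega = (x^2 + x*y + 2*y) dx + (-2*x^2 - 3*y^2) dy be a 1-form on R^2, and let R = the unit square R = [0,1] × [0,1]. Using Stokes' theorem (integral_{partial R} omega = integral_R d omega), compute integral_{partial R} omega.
integral_(partial R) omega = -9/2

Stokes: integral_partial_R omega = integral_R d omega with d omega = (∂Q/∂x - ∂P/∂y) dx ∧ dy.
  ∂Q/∂x = -4*x
  ∂P/∂y = x + 2
  integrand = ∂Q/∂x - ∂P/∂y = -5*x - 2.
Integrating over R: integral_0^1 integral_0^1 (-5*x - 2) dx dy = -9/2.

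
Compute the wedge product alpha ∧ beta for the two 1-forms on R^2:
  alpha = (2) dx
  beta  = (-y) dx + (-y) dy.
alpha ∧ beta = (-2*y) dx ∧ dy

Distribute the wedge, using dx_i ∧ dx_j = -dx_j ∧ dx_i and dx_i ∧ dx_i = 0. For each pair (i, j) with i < j, the coefficient of dx_i ∧ dx_j in alpha ∧ beta is (alpha_i * beta_j - alpha_j * beta_i). Collecting: alpha ∧ beta = (-2*y) dx ∧ dy.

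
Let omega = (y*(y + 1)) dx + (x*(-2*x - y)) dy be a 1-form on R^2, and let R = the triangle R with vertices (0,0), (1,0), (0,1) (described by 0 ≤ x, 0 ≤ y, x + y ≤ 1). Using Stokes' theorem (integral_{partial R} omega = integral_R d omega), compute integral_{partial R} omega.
integral_(partial R) omega = -5/3

Stokes: integral_partial_R omega = integral_R d omega with d omega = (∂Q/∂x - ∂P/∂y) dx ∧ dy.
  ∂Q/∂x = -4*x - y
  ∂P/∂y = 2*y + 1
  integrand = ∂Q/∂x - ∂P/∂y = -4*x - 3*y - 1.
Integrating over R: integral_0^1 integral_0^{1-x} (-4*x - 3*y - 1) dy dx = -5/3.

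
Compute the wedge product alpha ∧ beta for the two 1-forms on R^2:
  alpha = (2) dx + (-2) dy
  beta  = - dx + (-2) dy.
alpha ∧ beta = (-6) dx ∧ dy

Distribute the wedge, using dx_i ∧ dx_j = -dx_j ∧ dx_i and dx_i ∧ dx_i = 0. For each pair (i, j) with i < j, the coefficient of dx_i ∧ dx_j in alpha ∧ beta is (alpha_i * beta_j - alpha_j * beta_i). Collecting: alpha ∧ beta = (-6) dx ∧ dy.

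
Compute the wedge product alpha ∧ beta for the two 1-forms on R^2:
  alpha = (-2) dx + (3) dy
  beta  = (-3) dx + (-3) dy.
alpha ∧ beta = (15) dx ∧ dy

Distribute the wedge, using dx_i ∧ dx_j = -dx_j ∧ dx_i and dx_i ∧ dx_i = 0. For each pair (i, j) with i < j, the coefficient of dx_i ∧ dx_j in alpha ∧ beta is (alpha_i * beta_j - alpha_j * beta_i). Collecting: alpha ∧ beta = (15) dx ∧ dy.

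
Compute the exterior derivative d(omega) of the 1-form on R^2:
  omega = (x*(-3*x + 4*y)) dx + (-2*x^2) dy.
d(omega) = (-8*x) dx ∧ dy

For a 1-form omega = sum_i f_i dx_i, the exterior derivative is
  d(omega) = sum_{i < j} (∂f_j/∂x_i - ∂f_i/∂x_j) dx_i ∧ dx_j.
  coefficient of dx ∧ dy: ∂f_2/∂x - ∂f_1/∂y = ∂(-2*x^2)/∂x - ∂(x*(-3*x + 4*y))/∂y = -8*x
Assembling: d(omega) = (-8*x) dx ∧ dy.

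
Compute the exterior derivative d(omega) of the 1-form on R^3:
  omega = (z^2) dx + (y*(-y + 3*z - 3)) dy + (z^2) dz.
d(omega) = (-2*z) dx ∧ dz + (-3*y) dy ∧ dz

For a 1-form omega = sum_i f_i dx_i, the exterior derivative is
  d(omega) = sum_{i < j} (∂f_j/∂x_i - ∂f_i/∂x_j) dx_i ∧ dx_j.
  coefficient of dx ∧ dz: ∂f_3/∂x - ∂f_1/∂z = ∂(z^2)/∂x - ∂(z^2)/∂z = -2*z
  coefficient of dy ∧ dz: ∂f_3/∂y - ∂f_2/∂z = ∂(z^2)/∂y - ∂(y*(-y + 3*z - 3))/∂z = -3*y
Assembling: d(omega) = (-2*z) dx ∧ dz + (-3*y) dy ∧ dz.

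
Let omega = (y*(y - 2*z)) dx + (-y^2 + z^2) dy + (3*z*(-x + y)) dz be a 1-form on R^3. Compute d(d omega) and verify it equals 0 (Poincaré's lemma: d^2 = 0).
d(d omega) = 0

Step 1: d omega = sum_{i<j} (∂f_j/∂x_i - ∂f_i/∂x_j) dx_i ∧ dx_j:
  coeff of dx ∧ dy: -2*y + 2*z
  coeff of dx ∧ dz: 2*y - 3*z
  coeff of dy ∧ dz: z
Step 2: Apply d again to each 2-form coefficient. The only possible 3-form in R^3 is dx ∧ dy ∧ dz, with coefficient
  ∂(coeff of dy∧dz)/∂x - ∂(coeff of dx∧dz)/∂y + ∂(coeff of dx∧dy)/∂z
  = ∂/∂x (z) - ∂/∂y (2*y - 3*z) + ∂/∂z (-2*y + 2*z).
Each of these terms simplifies to sums of mixed partials that cancel in pairs. The result is 0 (by equality of mixed partials for smooth functions — Schwarz / Clairaut).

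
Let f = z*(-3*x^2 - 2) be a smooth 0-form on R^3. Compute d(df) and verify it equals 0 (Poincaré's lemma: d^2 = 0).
d(df) = 0

Step 1: df = sum_i (∂f/∂x_i) dx_i = (-6*x*z) dx + (0) dy + (-3*x^2 - 2) dz.
Step 2: Apply d again. Using the 1-form formula, the coefficient of dx ∧ dy in d(df) is ∂^2 f/∂x ∂y - ∂^2 f/∂y ∂x = (0) - (0) = 0 (equality of mixed partials for smooth f).
Similarly for dx ∧ dz and dy ∧ dz — all coefficients vanish. So d(df) = 0.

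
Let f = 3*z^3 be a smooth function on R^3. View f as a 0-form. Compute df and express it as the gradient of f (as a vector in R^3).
df = (0) dx + (0) dy + (9*z^2) dz; grad f = (0, 0, 9*z^2)

For a 0-form f, d f = (∂f/∂x) dx + (∂f/∂y) dy + (∂f/∂z) dz. The components of the vector representation are exactly the entries of grad f in Cartesian coordinates:
  ∂f/∂x = 0
  ∂f/∂y = 0
  ∂f/∂z = 9*z^2.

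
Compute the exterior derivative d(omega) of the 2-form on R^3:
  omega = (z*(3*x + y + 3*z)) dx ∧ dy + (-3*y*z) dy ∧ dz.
d(omega) = (3*x + y + 6*z) dx ∧ dy ∧ dz

For a 2-form omega = sum_{i<j} g_{ij} dx_i ∧ dx_j, the exterior derivative is
  d(omega) = sum_{i<j} d(g_{ij}) ∧ dx_i ∧ dx_j = sum_{i<j, k} (∂g_{ij}/∂x_k) dx_k ∧ dx_i ∧ dx_j.
Expand each term, using dx_k ∧ dx_i ∧ dx_j = sgn(permutation) dx_{(a)} ∧ dx_{(b)} ∧ dx_{(c)} with (a < b < c) sorted:
  d(z*(3*x + y + 3*z)) includes (∂/∂z)(z*(3*x + y + 3*z)) dz = (3*x + y + 6*z) dz, which multiplied by dx ∧ dy gives (3*x + y + 6*z) dx ∧ dy ∧ dz
Collecting like 3-forms: d(omega) = (3*x + y + 6*z) dx ∧ dy ∧ dz.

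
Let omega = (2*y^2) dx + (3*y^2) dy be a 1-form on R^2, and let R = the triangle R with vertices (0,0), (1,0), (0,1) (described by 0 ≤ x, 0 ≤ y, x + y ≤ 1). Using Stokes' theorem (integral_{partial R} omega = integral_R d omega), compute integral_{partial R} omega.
integral_(partial R) omega = -2/3

Stokes: integral_partial_R omega = integral_R d omega with d omega = (∂Q/∂x - ∂P/∂y) dx ∧ dy.
  ∂Q/∂x = 0
  ∂P/∂y = 4*y
  integrand = ∂Q/∂x - ∂P/∂y = -4*y.
Integrating over R: integral_0^1 integral_0^{1-x} (-4*y) dy dx = -2/3.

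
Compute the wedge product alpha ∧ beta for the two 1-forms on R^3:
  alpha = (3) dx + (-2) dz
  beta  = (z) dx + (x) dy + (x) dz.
alpha ∧ beta = (3*x) dx ∧ dy + (3*x + 2*z) dx ∧ dz + (2*x) dy ∧ dz

Distribute the wedge, using dx_i ∧ dx_j = -dx_j ∧ dx_i and dx_i ∧ dx_i = 0. For each pair (i, j) with i < j, the coefficient of dx_i ∧ dx_j in alpha ∧ beta is (alpha_i * beta_j - alpha_j * beta_i). Collecting: alpha ∧ beta = (3*x) dx ∧ dy + (3*x + 2*z) dx ∧ dz + (2*x) dy ∧ dz.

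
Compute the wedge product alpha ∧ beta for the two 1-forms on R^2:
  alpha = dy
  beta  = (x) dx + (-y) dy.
alpha ∧ beta = (-x) dx ∧ dy

Distribute the wedge, using dx_i ∧ dx_j = -dx_j ∧ dx_i and dx_i ∧ dx_i = 0. For each pair (i, j) with i < j, the coefficient of dx_i ∧ dx_j in alpha ∧ beta is (alpha_i * beta_j - alpha_j * beta_i). Collecting: alpha ∧ beta = (-x) dx ∧ dy.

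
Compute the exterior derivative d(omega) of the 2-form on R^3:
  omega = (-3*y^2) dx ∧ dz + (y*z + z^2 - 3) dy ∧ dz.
d(omega) = (6*y) dx ∧ dy ∧ dz

For a 2-form omega = sum_{i<j} g_{ij} dx_i ∧ dx_j, the exterior derivative is
  d(omega) = sum_{i<j} d(g_{ij}) ∧ dx_i ∧ dx_j = sum_{i<j, k} (∂g_{ij}/∂x_k) dx_k ∧ dx_i ∧ dx_j.
Expand each term, using dx_k ∧ dx_i ∧ dx_j = sgn(permutation) dx_{(a)} ∧ dx_{(b)} ∧ dx_{(c)} with (a < b < c) sorted:
  d(-3*y^2) includes (∂/∂y)(-3*y^2) dy = (-6*y) dy, which multiplied by dx ∧ dz gives (6*y) dx ∧ dy ∧ dz
Collecting like 3-forms: d(omega) = (6*y) dx ∧ dy ∧ dz.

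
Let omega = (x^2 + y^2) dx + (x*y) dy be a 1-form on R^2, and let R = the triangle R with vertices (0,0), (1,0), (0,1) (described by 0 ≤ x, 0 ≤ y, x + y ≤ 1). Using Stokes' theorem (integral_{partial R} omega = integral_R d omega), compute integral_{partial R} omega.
integral_(partial R) omega = -1/6

Stokes: integral_partial_R omega = integral_R d omega with d omega = (∂Q/∂x - ∂P/∂y) dx ∧ dy.
  ∂Q/∂x = y
  ∂P/∂y = 2*y
  integrand = ∂Q/∂x - ∂P/∂y = -y.
Integrating over R: integral_0^1 integral_0^{1-x} (-y) dy dx = -1/6.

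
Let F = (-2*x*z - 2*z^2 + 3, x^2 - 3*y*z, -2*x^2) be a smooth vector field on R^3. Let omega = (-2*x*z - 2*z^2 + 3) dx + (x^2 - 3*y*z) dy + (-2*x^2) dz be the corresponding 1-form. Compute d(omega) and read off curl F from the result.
d(omega) = (3*y) dy ∧ dz + (2*x - 4*z) dz ∧ dx + (2*x) dx ∧ dy; curl F = (3*y, 2*x - 4*z, 2*x)

d omega = sum_{i<j} (∂f_j/∂x_i - ∂f_i/∂x_j) dx_i ∧ dx_j. Under the identification (dy ∧ dz, dz ∧ dx, dx ∧ dy) ↔ (e_x, e_y, e_z), the coefficients are exactly the components of curl F. Compute:
  ∂R/∂y - ∂Q/∂z = (0) - (-3*y) = 3*y
  ∂P/∂z - ∂R/∂x = (-2*x - 4*z) - (-4*x) = 2*x - 4*z
  ∂Q/∂x - ∂P/∂y = (2*x) - (0) = 2*x.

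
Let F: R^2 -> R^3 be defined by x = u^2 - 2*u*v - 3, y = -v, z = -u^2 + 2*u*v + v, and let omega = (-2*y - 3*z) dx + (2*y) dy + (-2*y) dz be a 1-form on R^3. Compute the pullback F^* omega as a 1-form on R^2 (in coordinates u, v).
F^* omega = (6*u^3 - 18*u^2*v + 12*u*v^2 - 6*u*v + 6*v^2) du + (-6*u^3 + 12*u^2*v + 6*u*v + 4*v) dv

Using F^*(f dg) = (f ∘ F) d(g ∘ F), substitute each coordinate x_i by F_i(u, v) in f_i, and replace dx_i by d F_i = (∂F_i/∂u) du + (∂F_i/∂v) dv.
  For the x component: f_1(F) = 3*u^2 - 6*u*v - v; d F_1 = (2*u - 2*v) du + (-2*u) dv
  For the y component: f_2(F) = -2*v; d F_2 = (0) du + (-1) dv
  For the z component: f_3(F) = 2*v; d F_3 = (-2*u + 2*v) du + (2*u + 1) dv
Combining and collecting du, dv coefficients:
  coeff of du: 6*u^3 - 18*u^2*v + 12*u*v^2 - 6*u*v + 6*v^2
  coeff of dv: -6*u^3 + 12*u^2*v + 6*u*v + 4*v
F^* omega = (6*u^3 - 18*u^2*v + 12*u*v^2 - 6*u*v + 6*v^2) du + (-6*u^3 + 12*u^2*v + 6*u*v + 4*v) dv.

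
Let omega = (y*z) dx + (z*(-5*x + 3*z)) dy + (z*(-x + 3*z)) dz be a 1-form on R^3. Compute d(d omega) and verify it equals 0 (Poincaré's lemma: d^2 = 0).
d(d omega) = 0

Step 1: d omega = sum_{i<j} (∂f_j/∂x_i - ∂f_i/∂x_j) dx_i ∧ dx_j:
  coeff of dx ∧ dy: -6*z
  coeff of dx ∧ dz: -y - z
  coeff of dy ∧ dz: 5*x - 6*z
Step 2: Apply d again to each 2-form coefficient. The only possible 3-form in R^3 is dx ∧ dy ∧ dz, with coefficient
  ∂(coeff of dy∧dz)/∂x - ∂(coeff of dx∧dz)/∂y + ∂(coeff of dx∧dy)/∂z
  = ∂/∂x (5*x - 6*z) - ∂/∂y (-y - z) + ∂/∂z (-6*z).
Each of these terms simplifies to sums of mixed partials that cancel in pairs. The result is 0 (by equality of mixed partials for smooth functions — Schwarz / Clairaut).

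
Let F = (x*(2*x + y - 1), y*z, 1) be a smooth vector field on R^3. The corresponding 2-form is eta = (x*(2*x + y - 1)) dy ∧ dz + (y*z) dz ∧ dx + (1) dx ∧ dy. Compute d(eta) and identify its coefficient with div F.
d(eta) = (4*x + y + z - 1) dx ∧ dy ∧ dz; div F = 4*x + y + z - 1

For a 2-form in R^3 of the form above, applying d gives a 3-form with coefficient ∂P/∂x + ∂Q/∂y + ∂R/∂z:
  ∂P/∂x = 4*x + y - 1
  ∂Q/∂y = z
  ∂R/∂z = 0
Sum = 4*x + y + z - 1, which is exactly div F.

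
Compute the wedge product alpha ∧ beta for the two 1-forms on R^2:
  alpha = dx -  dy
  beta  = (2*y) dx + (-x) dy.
alpha ∧ beta = (-x + 2*y) dx ∧ dy

Distribute the wedge, using dx_i ∧ dx_j = -dx_j ∧ dx_i and dx_i ∧ dx_i = 0. For each pair (i, j) with i < j, the coefficient of dx_i ∧ dx_j in alpha ∧ beta is (alpha_i * beta_j - alpha_j * beta_i). Collecting: alpha ∧ beta = (-x + 2*y) dx ∧ dy.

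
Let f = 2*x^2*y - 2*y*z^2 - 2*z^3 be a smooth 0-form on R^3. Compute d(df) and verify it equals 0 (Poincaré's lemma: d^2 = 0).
d(df) = 0

Step 1: df = sum_i (∂f/∂x_i) dx_i = (4*x*y) dx + (2*x^2 - 2*z^2) dy + (2*z*(-2*y - 3*z)) dz.
Step 2: Apply d again. Using the 1-form formula, the coefficient of dx ∧ dy in d(df) is ∂^2 f/∂x ∂y - ∂^2 f/∂y ∂x = (4*x) - (4*x) = 0 (equality of mixed partials for smooth f).
Similarly for dx ∧ dz and dy ∧ dz — all coefficients vanish. So d(df) = 0.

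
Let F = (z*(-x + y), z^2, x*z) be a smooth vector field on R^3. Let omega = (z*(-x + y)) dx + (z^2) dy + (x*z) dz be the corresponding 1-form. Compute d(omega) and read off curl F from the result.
d(omega) = (-2*z) dy ∧ dz + (-x + y - z) dz ∧ dx + (-z) dx ∧ dy; curl F = (-2*z, -x + y - z, -z)

d omega = sum_{i<j} (∂f_j/∂x_i - ∂f_i/∂x_j) dx_i ∧ dx_j. Under the identification (dy ∧ dz, dz ∧ dx, dx ∧ dy) ↔ (e_x, e_y, e_z), the coefficients are exactly the components of curl F. Compute:
  ∂R/∂y - ∂Q/∂z = (0) - (2*z) = -2*z
  ∂P/∂z - ∂R/∂x = (-x + y) - (z) = -x + y - z
  ∂Q/∂x - ∂P/∂y = (0) - (z) = -z.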